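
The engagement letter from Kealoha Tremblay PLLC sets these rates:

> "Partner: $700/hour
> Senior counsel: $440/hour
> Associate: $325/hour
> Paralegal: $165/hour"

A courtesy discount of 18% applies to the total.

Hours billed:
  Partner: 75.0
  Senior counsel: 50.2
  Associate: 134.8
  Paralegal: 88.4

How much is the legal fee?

$109,046.88

Partner: 75.0 × $700 = $52,500.00
Senior counsel: 50.2 × $440 = $22,088.00
Associate: 134.8 × $325 = $43,810.00
Paralegal: 88.4 × $165 = $14,586.00
Subtotal: $132,984.00
Less 18% discount: −$23,937.12
Total: $132,984.00 − $23,937.12 = $109,046.88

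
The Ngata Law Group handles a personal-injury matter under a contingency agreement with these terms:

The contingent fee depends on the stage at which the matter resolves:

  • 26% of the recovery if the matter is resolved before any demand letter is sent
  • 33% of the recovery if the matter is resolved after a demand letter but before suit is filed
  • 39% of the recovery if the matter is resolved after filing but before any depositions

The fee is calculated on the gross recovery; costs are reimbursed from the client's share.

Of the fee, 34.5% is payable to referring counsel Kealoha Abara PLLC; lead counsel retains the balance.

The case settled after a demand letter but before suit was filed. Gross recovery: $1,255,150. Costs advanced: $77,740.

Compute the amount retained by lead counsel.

$271,300.67

Fee base is the gross recovery, $1,255,150; costs are reimbursed separately.
The matter settled after a demand letter but before suit was filed, so the 33% rate applies.
$1,255,150 × 33% = $414,199.50
Referral share: 34.5% of $414,199.50 = $142,898.83; lead counsel retains $414,199.50 − $142,898.83 = $271,300.67.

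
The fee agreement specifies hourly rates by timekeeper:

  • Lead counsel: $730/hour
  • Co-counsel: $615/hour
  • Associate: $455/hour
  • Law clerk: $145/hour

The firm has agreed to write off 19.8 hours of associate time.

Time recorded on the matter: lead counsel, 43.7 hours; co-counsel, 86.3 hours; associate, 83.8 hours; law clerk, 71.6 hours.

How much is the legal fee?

$124,477.50

Lead counsel: 43.7 × $730 = $31,901.00
Co-counsel: 86.3 × $615 = $53,074.50
Associate: 83.8 × $455 = $38,129.00
Law clerk: 71.6 × $145 = $10,382.00
Subtotal: $133,486.50
Write-off: 19.8 × $455 = $9,009.00
Total: $133,486.50 − $9,009.00 = $124,477.50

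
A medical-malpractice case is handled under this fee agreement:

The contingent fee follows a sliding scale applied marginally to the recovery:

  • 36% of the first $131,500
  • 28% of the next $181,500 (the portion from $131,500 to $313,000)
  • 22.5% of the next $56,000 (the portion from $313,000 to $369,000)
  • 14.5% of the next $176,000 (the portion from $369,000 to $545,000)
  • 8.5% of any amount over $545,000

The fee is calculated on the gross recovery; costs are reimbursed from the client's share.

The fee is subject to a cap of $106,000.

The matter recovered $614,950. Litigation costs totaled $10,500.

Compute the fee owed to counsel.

Fee base is the gross recovery, $614,950; costs are reimbursed separately.
First $131,500 at 36% = $47,340.00
Next $181,500 at 28% = $50,820.00
Next $56,000 at 22.5% = $12,600.00
Next $176,000 at 14.5% = $25,520.00
Remaining $69,950 at 8.5% = $5,945.75
Fee: $47,340.00 + $50,820.00 + $12,600.00 + $25,520.00 + $5,945.75 = $142,225.75
$142,225.75 exceeds the $106,000 cap, so the fee is capped at $106,000.00.

$106,000.00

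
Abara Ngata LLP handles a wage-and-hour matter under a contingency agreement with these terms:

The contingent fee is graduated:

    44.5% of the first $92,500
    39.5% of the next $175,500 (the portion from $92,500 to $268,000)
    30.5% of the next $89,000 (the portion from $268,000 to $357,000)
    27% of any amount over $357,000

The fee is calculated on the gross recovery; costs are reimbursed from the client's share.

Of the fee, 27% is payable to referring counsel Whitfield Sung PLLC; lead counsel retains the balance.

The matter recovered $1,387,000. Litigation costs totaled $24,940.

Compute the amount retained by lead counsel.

Fee base is the gross recovery, $1,387,000; costs are reimbursed separately.
First $92,500 at 44.5% = $41,162.50
Next $175,500 at 39.5% = $69,322.50
Next $89,000 at 30.5% = $27,145.00
Remaining $1,030,000 at 27% = $278,100.00
Fee: $41,162.50 + $69,322.50 + $27,145.00 + $278,100.00 = $415,730.00
Referral share: 27% of $415,730.00 = $112,247.10; lead counsel retains $415,730.00 − $112,247.10 = $303,482.90.

$303,482.90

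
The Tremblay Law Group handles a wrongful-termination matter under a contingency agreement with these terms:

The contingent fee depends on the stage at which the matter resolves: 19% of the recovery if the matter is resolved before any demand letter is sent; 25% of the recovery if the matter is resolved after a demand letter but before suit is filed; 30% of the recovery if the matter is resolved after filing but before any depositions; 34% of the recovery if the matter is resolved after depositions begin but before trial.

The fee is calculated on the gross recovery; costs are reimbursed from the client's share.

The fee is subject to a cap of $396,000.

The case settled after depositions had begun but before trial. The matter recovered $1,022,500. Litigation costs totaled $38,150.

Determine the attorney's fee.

Fee base is the gross recovery, $1,022,500; costs are reimbursed separately.
The matter settled after depositions had begun but before trial, so the 34% rate applies.
$1,022,500 × 34% = $347,650.00
$347,650.00 is under the $396,000 cap.

$347,650.00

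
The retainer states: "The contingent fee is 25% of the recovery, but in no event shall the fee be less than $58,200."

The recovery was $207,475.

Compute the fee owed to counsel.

25% of $207,475 = $51,868.75
That is below the $58,200 minimum, so the minimum applies.

$58,200.00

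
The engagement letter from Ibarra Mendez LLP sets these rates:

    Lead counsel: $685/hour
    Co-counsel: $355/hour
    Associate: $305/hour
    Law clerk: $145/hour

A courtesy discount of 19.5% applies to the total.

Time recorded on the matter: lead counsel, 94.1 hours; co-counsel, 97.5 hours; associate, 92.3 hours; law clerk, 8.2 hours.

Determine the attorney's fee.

Lead counsel: 94.1 × $685 = $64,458.50
Co-counsel: 97.5 × $355 = $34,612.50
Associate: 92.3 × $305 = $28,151.50
Law clerk: 8.2 × $145 = $1,189.00
Subtotal: $128,411.50
Less 19.5% discount: −$25,040.24
Total: $128,411.50 − $25,040.24 = $103,371.26

$103,371.26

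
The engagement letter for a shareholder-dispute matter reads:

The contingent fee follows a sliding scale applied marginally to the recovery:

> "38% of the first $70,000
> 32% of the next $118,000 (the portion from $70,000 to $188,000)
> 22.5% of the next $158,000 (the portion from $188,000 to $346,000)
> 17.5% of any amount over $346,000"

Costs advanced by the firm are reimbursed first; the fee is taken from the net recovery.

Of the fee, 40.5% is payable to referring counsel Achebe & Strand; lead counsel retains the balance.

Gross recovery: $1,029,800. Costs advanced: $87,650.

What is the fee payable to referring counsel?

Fee base (net of costs): $1,029,800 − $87,650 = $942,150
First $70,000 at 38% = $26,600.00
Next $118,000 at 32% = $37,760.00
Next $158,000 at 22.5% = $35,550.00
Remaining $596,150 at 17.5% = $104,326.25
Fee: $26,600.00 + $37,760.00 + $35,550.00 + $104,326.25 = $204,236.25
Referral share: 40.5% of $204,236.25 = $82,715.68; lead counsel retains $204,236.25 − $82,715.68 = $121,520.57.

$82,715.68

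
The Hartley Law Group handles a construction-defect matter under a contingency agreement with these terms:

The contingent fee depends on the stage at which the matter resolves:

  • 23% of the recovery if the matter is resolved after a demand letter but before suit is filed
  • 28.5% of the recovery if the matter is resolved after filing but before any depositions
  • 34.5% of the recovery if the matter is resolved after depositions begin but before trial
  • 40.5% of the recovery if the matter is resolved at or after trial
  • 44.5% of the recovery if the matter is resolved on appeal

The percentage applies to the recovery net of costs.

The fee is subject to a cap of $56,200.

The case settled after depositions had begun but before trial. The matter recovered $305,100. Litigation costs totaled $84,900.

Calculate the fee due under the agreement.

Fee base (net of costs): $305,100 − $84,900 = $220,200
The matter settled after depositions had begun but before trial, so the 34.5% rate applies.
$220,200 × 34.5% = $75,969.00
$75,969.00 exceeds the $56,200 cap, so the fee is capped at $56,200.00.

$56,200.00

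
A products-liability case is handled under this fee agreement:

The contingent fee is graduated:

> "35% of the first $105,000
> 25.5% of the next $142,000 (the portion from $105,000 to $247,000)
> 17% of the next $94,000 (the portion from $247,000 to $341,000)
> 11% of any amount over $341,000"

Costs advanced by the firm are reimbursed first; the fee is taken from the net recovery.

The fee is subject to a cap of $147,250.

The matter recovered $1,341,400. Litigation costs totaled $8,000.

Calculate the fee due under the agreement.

$147,250.00

Fee base (net of costs): $1,341,400 − $8,000 = $1,333,400
First $105,000 at 35% = $36,750.00
Next $142,000 at 25.5% = $36,210.00
Next $94,000 at 17% = $15,980.00
Remaining $992,400 at 11% = $109,164.00
Fee: $36,750.00 + $36,210.00 + $15,980.00 + $109,164.00 = $198,104.00
$198,104.00 exceeds the $147,250 cap, so the fee is capped at $147,250.00.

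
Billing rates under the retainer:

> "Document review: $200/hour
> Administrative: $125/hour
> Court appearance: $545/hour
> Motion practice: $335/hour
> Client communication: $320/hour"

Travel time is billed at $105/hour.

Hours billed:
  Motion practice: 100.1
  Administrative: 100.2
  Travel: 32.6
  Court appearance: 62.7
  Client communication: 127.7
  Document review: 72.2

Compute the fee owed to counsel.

$138,957.00

Document review: 72.2 × $200 = $14,440.00
Administrative: 100.2 × $125 = $12,525.00
Court appearance: 62.7 × $545 = $34,171.50
Motion practice: 100.1 × $335 = $33,533.50
Client communication: 127.7 × $320 = $40,864.00
Subtotal: $14,440.00 + $12,525.00 + $34,171.50 + $33,533.50 + $40,864.00 = $135,534.00
Travel: 32.6 × $105 = $3,423.00
Total: $135,534.00 + $3,423.00 = $138,957.00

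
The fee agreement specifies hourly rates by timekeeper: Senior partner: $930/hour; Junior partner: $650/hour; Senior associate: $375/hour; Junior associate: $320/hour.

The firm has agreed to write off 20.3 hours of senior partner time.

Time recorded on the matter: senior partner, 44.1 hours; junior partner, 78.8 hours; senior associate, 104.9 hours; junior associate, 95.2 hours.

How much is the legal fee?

$143,155.50

Senior partner: 44.1 × $930 = $41,013.00
Junior partner: 78.8 × $650 = $51,220.00
Senior associate: 104.9 × $375 = $39,337.50
Junior associate: 95.2 × $320 = $30,464.00
Subtotal: $162,034.50
Write-off: 20.3 × $930 = $18,879.00
Total: $162,034.50 − $18,879.00 = $143,155.50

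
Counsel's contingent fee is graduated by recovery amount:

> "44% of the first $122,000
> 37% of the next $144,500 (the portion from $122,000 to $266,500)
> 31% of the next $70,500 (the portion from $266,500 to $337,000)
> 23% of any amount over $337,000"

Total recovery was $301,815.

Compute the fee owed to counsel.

$118,092.65

First $122,000 at 44% = $53,680.00
Next $144,500 at 37% = $53,465.00
Remaining $35,315 at 31% = $10,947.65
Fee: $53,680.00 + $53,465.00 + $10,947.65 = $118,092.65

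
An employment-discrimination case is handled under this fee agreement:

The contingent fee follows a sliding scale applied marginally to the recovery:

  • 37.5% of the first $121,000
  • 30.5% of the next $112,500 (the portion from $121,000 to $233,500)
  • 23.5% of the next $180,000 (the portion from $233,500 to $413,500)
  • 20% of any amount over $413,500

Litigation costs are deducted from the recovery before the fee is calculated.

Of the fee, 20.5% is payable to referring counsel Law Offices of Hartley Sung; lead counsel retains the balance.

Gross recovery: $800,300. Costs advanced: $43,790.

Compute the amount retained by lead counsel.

Fee base (net of costs): $800,300 − $43,790 = $756,510
First $121,000 at 37.5% = $45,375.00
Next $112,500 at 30.5% = $34,312.50
Next $180,000 at 23.5% = $42,300.00
Remaining $343,010 at 20% = $68,602.00
Fee: $45,375.00 + $34,312.50 + $42,300.00 + $68,602.00 = $190,589.50
Referral share: 20.5% of $190,589.50 = $39,070.85; lead counsel retains $190,589.50 − $39,070.85 = $151,518.65.

$151,518.65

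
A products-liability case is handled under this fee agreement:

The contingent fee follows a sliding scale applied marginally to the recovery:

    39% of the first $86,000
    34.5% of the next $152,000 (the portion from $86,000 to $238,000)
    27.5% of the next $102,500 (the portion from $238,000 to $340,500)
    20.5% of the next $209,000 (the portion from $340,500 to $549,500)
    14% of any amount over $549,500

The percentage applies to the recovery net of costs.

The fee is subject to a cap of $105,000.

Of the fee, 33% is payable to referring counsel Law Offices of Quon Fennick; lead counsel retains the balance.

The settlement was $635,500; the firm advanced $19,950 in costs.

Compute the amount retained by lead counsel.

Fee base (net of costs): $635,500 − $19,950 = $615,550
First $86,000 at 39% = $33,540.00
Next $152,000 at 34.5% = $52,440.00
Next $102,500 at 27.5% = $28,187.50
Next $209,000 at 20.5% = $42,845.00
Remaining $66,050 at 14% = $9,247.00
Fee: $33,540.00 + $52,440.00 + $28,187.50 + $42,845.00 + $9,247.00 = $166,259.50
$166,259.50 exceeds the $105,000 cap, so the fee is capped at $105,000.00.
Referral share: 33% of $105,000.00 = $34,650.00; lead counsel retains $105,000.00 − $34,650.00 = $70,350.00.

$70,350.00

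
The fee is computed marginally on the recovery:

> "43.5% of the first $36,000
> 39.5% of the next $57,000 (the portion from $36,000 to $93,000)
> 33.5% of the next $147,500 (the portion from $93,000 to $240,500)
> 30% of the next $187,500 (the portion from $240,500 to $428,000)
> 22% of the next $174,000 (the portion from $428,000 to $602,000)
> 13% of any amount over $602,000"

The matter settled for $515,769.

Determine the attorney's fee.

First $36,000 at 43.5% = $15,660.00
Next $57,000 at 39.5% = $22,515.00
Next $147,500 at 33.5% = $49,412.50
Next $187,500 at 30% = $56,250.00
Remaining $87,769 at 22% = $19,309.18
Fee: $15,660.00 + $22,515.00 + $49,412.50 + $56,250.00 + $19,309.18 = $163,146.68

$163,146.68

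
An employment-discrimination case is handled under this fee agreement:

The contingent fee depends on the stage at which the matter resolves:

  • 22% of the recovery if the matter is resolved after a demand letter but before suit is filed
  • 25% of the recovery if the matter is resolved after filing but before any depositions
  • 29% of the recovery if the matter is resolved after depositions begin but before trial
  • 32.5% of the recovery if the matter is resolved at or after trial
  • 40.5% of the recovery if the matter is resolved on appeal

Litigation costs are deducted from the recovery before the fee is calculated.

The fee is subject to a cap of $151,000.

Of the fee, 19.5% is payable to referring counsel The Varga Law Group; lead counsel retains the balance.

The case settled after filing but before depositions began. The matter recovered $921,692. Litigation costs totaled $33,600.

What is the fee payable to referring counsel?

Fee base (net of costs): $921,692 − $33,600 = $888,092
The matter settled after filing but before depositions began, so the 25% rate applies.
$888,092 × 25% = $222,023.00
$222,023.00 exceeds the $151,000 cap, so the fee is capped at $151,000.00.
Referral share: 19.5% of $151,000.00 = $29,445.00; lead counsel retains $151,000.00 − $29,445.00 = $121,555.00.

$29,445.00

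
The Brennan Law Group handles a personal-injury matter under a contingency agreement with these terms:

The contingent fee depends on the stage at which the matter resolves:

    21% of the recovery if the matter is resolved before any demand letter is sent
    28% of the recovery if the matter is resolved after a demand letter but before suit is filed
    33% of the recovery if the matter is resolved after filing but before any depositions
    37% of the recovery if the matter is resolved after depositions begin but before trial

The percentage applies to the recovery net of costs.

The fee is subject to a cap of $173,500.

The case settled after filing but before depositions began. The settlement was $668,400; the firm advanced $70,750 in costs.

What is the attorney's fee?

Fee base (net of costs): $668,400 − $70,750 = $597,650
The matter settled after filing but before depositions began, so the 33% rate applies.
$597,650 × 33% = $197,224.50
$197,224.50 exceeds the $173,500 cap, so the fee is capped at $173,500.00.

$173,500.00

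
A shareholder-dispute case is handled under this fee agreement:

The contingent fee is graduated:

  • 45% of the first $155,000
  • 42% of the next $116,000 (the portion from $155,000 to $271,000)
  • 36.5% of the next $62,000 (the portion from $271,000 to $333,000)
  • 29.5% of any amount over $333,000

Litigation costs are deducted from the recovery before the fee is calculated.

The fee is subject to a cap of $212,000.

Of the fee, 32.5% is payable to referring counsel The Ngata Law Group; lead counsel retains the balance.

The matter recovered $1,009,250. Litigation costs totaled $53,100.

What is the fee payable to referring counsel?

Fee base (net of costs): $1,009,250 − $53,100 = $956,150
First $155,000 at 45% = $69,750.00
Next $116,000 at 42% = $48,720.00
Next $62,000 at 36.5% = $22,630.00
Remaining $623,150 at 29.5% = $183,829.25
Fee: $69,750.00 + $48,720.00 + $22,630.00 + $183,829.25 = $324,929.25
$324,929.25 exceeds the $212,000 cap, so the fee is capped at $212,000.00.
Referral share: 32.5% of $212,000.00 = $68,900.00; lead counsel retains $212,000.00 − $68,900.00 = $143,100.00.

$68,900.00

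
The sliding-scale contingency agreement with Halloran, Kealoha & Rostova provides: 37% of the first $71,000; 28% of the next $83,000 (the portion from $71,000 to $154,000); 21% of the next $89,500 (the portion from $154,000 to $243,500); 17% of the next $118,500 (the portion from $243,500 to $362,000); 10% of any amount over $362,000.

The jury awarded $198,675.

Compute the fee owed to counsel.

First $71,000 at 37% = $26,270.00
Next $83,000 at 28% = $23,240.00
Remaining $44,675 at 21% = $9,381.75
Fee: $26,270.00 + $23,240.00 + $9,381.75 = $58,891.75

$58,891.75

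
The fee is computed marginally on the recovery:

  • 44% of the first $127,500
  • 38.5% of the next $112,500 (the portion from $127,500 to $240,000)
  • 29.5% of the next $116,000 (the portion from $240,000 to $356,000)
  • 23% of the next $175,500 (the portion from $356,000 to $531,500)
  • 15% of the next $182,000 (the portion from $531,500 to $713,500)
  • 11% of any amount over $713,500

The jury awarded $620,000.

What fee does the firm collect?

$187,272.50

First $127,500 at 44% = $56,100.00
Next $112,500 at 38.5% = $43,312.50
Next $116,000 at 29.5% = $34,220.00
Next $175,500 at 23% = $40,365.00
Remaining $88,500 at 15% = $13,275.00
Fee: $56,100.00 + $43,312.50 + $34,220.00 + $40,365.00 + $13,275.00 = $187,272.50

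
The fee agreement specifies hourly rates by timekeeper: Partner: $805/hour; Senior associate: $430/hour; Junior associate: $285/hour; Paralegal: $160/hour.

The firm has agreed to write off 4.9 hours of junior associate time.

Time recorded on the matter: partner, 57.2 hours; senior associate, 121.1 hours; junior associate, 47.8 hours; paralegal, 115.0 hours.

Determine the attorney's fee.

$128,745.50

Partner: 57.2 × $805 = $46,046.00
Senior associate: 121.1 × $430 = $52,073.00
Junior associate: 47.8 × $285 = $13,623.00
Paralegal: 115.0 × $160 = $18,400.00
Subtotal: $130,142.00
Write-off: 4.9 × $285 = $1,396.50
Total: $130,142.00 − $1,396.50 = $128,745.50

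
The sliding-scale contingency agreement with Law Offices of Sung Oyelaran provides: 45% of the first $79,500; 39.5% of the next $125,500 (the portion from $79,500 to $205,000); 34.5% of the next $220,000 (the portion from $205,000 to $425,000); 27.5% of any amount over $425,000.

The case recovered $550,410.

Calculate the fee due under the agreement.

$195,735.25

First $79,500 at 45% = $35,775.00
Next $125,500 at 39.5% = $49,572.50
Next $220,000 at 34.5% = $75,900.00
Remaining $125,410 at 27.5% = $34,487.75
Fee: $35,775.00 + $49,572.50 + $75,900.00 + $34,487.75 = $195,735.25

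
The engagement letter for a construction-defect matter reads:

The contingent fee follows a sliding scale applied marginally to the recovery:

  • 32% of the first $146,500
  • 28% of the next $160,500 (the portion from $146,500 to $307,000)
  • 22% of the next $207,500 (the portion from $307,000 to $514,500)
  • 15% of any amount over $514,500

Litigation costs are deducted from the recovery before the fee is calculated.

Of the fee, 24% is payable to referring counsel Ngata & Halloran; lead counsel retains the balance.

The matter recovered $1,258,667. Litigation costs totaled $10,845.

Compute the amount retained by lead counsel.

$188,075.91

Fee base (net of costs): $1,258,667 − $10,845 = $1,247,822
First $146,500 at 32% = $46,880.00
Next $160,500 at 28% = $44,940.00
Next $207,500 at 22% = $45,650.00
Remaining $733,322 at 15% = $109,998.30
Fee: $46,880.00 + $44,940.00 + $45,650.00 + $109,998.30 = $247,468.30
Referral share: 24% of $247,468.30 = $59,392.39; lead counsel retains $247,468.30 − $59,392.39 = $188,075.91.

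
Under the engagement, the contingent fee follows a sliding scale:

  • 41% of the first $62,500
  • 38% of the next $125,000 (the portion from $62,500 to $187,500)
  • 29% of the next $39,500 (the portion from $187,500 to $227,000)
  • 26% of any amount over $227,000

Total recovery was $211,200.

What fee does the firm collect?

$79,998.00

First $62,500 at 41% = $25,625.00
Next $125,000 at 38% = $47,500.00
Remaining $23,700 at 29% = $6,873.00
Fee: $25,625.00 + $47,500.00 + $6,873.00 = $79,998.00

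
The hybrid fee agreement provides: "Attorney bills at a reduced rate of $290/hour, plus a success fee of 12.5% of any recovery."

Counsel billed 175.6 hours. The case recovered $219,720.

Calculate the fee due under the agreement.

$78,389.00

Hourly: 175.6 × $290 = $50,924.00
Success fee: 12.5% of $219,720 = $27,465.00
Total: $50,924.00 + $27,465.00 = $78,389.00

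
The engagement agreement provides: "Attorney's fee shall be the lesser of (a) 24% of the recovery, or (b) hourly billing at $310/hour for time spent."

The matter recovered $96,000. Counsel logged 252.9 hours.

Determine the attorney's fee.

$23,040.00

(a) 24% of $96,000 = $23,040.00
(b) 252.9 × $310 = $78,399.00
The lesser is (a): $23,040.00.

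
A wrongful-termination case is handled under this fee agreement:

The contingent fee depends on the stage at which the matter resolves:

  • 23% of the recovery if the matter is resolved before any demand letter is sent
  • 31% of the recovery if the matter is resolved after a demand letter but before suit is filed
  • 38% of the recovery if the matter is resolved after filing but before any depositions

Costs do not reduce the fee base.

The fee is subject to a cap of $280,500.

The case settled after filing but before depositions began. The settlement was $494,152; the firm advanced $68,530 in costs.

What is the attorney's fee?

Fee base is the gross recovery, $494,152; costs are reimbursed separately.
The matter settled after filing but before depositions began, so the 38% rate applies.
$494,152 × 38% = $187,777.76
$187,777.76 is under the $280,500 cap.

$187,777.76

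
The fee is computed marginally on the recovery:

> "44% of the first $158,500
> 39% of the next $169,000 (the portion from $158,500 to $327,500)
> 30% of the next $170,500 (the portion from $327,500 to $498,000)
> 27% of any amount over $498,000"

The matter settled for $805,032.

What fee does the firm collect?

$269,698.64

First $158,500 at 44% = $69,740.00
Next $169,000 at 39% = $65,910.00
Next $170,500 at 30% = $51,150.00
Remaining $307,032 at 27% = $82,898.64
Fee: $69,740.00 + $65,910.00 + $51,150.00 + $82,898.64 = $269,698.64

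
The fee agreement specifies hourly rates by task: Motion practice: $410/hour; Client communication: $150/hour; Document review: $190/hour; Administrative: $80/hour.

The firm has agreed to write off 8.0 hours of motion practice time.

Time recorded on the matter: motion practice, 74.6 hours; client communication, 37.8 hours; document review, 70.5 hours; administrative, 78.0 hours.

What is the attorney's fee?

$52,611.00

Motion practice: 74.6 × $410 = $30,586.00
Client communication: 37.8 × $150 = $5,670.00
Document review: 70.5 × $190 = $13,395.00
Administrative: 78.0 × $80 = $6,240.00
Subtotal: $55,891.00
Write-off: 8.0 × $410 = $3,280.00
Total: $55,891.00 − $3,280.00 = $52,611.00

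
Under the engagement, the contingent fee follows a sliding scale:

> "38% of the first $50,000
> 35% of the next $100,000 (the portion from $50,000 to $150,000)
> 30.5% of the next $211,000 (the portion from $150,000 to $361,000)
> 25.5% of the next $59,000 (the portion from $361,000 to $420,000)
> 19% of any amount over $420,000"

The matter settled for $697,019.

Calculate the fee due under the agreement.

$186,033.61

First $50,000 at 38% = $19,000.00
Next $100,000 at 35% = $35,000.00
Next $211,000 at 30.5% = $64,355.00
Next $59,000 at 25.5% = $15,045.00
Remaining $277,019 at 19% = $52,633.61
Fee: $19,000.00 + $35,000.00 + $64,355.00 + $15,045.00 + $52,633.61 = $186,033.61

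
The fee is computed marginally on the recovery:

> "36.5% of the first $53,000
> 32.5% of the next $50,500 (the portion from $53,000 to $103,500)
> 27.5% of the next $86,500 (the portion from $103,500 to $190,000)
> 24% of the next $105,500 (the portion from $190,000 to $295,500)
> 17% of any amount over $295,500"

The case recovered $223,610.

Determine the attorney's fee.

First $53,000 at 36.5% = $19,345.00
Next $50,500 at 32.5% = $16,412.50
Next $86,500 at 27.5% = $23,787.50
Remaining $33,610 at 24% = $8,066.40
Fee: $19,345.00 + $16,412.50 + $23,787.50 + $8,066.40 = $67,611.40

$67,611.40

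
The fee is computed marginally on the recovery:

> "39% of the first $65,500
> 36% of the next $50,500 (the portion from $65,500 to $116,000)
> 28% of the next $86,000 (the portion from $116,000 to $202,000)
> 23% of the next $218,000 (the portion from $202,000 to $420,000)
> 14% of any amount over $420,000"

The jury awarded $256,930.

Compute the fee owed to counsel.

First $65,500 at 39% = $25,545.00
Next $50,500 at 36% = $18,180.00
Next $86,000 at 28% = $24,080.00
Remaining $54,930 at 23% = $12,633.90
Fee: $25,545.00 + $18,180.00 + $24,080.00 + $12,633.90 = $80,438.90

$80,438.90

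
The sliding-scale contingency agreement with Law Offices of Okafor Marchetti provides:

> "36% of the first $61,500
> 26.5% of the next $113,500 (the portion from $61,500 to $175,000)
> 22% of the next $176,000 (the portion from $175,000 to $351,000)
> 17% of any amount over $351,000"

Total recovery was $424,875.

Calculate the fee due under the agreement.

First $61,500 at 36% = $22,140.00
Next $113,500 at 26.5% = $30,077.50
Next $176,000 at 22% = $38,720.00
Remaining $73,875 at 17% = $12,558.75
Fee: $22,140.00 + $30,077.50 + $38,720.00 + $12,558.75 = $103,496.25

$103,496.25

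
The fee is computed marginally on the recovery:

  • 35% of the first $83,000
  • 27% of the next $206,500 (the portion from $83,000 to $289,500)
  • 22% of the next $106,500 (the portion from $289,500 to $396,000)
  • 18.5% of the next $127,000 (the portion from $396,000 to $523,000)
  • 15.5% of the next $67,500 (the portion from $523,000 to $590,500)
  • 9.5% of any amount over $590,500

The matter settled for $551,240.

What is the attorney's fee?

First $83,000 at 35% = $29,050.00
Next $206,500 at 27% = $55,755.00
Next $106,500 at 22% = $23,430.00
Next $127,000 at 18.5% = $23,495.00
Remaining $28,240 at 15.5% = $4,377.20
Fee: $29,050.00 + $55,755.00 + $23,430.00 + $23,495.00 + $4,377.20 = $136,107.20

$136,107.20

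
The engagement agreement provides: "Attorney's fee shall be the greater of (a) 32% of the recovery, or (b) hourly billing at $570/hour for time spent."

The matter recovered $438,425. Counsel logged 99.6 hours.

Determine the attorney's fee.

(a) 32% of $438,425 = $140,296.00
(b) 99.6 × $570 = $56,772.00
The greater is (a): $140,296.00.

$140,296.00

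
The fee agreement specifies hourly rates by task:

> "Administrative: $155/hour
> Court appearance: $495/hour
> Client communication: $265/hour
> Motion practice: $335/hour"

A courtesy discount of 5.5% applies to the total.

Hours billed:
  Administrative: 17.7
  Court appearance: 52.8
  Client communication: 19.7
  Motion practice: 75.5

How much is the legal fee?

$56,125.91

Administrative: 17.7 × $155 = $2,743.50
Court appearance: 52.8 × $495 = $26,136.00
Client communication: 19.7 × $265 = $5,220.50
Motion practice: 75.5 × $335 = $25,292.50
Subtotal: $59,392.50
Less 5.5% discount: −$3,266.59
Total: $59,392.50 − $3,266.59 = $56,125.91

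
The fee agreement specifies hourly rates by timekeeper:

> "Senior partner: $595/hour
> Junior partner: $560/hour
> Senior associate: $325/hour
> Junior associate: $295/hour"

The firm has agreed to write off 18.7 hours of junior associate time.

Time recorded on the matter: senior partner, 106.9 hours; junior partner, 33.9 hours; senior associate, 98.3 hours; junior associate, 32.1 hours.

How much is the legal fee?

$118,490.00

Senior partner: 106.9 × $595 = $63,605.50
Junior partner: 33.9 × $560 = $18,984.00
Senior associate: 98.3 × $325 = $31,947.50
Junior associate: 32.1 × $295 = $9,469.50
Subtotal: $124,006.50
Write-off: 18.7 × $295 = $5,516.50
Total: $124,006.50 − $5,516.50 = $118,490.00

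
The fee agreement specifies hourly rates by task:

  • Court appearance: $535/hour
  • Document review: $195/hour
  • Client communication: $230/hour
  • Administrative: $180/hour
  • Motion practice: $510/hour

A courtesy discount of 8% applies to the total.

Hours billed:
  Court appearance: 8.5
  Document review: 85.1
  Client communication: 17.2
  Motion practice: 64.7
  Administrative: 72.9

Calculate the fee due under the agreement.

Court appearance: 8.5 × $535 = $4,547.50
Document review: 85.1 × $195 = $16,594.50
Client communication: 17.2 × $230 = $3,956.00
Administrative: 72.9 × $180 = $13,122.00
Motion practice: 64.7 × $510 = $32,997.00
Subtotal: $71,217.00
Less 8% discount: −$5,697.36
Total: $71,217.00 − $5,697.36 = $65,519.64

$65,519.64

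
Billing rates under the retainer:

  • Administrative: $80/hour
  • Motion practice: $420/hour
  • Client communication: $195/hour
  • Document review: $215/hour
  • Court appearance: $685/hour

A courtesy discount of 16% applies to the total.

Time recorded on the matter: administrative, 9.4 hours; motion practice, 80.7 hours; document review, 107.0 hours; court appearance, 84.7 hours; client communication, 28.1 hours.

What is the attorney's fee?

$101,766.00

Administrative: 9.4 × $80 = $752.00
Motion practice: 80.7 × $420 = $33,894.00
Client communication: 28.1 × $195 = $5,479.50
Document review: 107.0 × $215 = $23,005.00
Court appearance: 84.7 × $685 = $58,019.50
Subtotal: $121,150.00
Less 16% discount: −$19,384.00
Total: $121,150.00 − $19,384.00 = $101,766.00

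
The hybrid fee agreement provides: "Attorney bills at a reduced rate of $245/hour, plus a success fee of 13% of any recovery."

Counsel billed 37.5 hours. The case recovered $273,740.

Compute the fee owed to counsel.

$44,773.70

Hourly: 37.5 × $245 = $9,187.50
Success fee: 13% of $273,740 = $35,586.20
Total: $9,187.50 + $35,586.20 = $44,773.70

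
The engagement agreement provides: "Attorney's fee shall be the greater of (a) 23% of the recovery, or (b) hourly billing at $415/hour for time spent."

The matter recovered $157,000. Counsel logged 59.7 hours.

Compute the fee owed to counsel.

$36,110.00

(a) 23% of $157,000 = $36,110.00
(b) 59.7 × $415 = $24,775.50
The greater is (a): $36,110.00.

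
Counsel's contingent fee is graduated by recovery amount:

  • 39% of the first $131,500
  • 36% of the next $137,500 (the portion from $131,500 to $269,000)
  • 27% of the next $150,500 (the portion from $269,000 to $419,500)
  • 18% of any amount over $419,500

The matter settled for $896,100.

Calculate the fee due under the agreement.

$227,208.00

First $131,500 at 39% = $51,285.00
Next $137,500 at 36% = $49,500.00
Next $150,500 at 27% = $40,635.00
Remaining $476,600 at 18% = $85,788.00
Fee: $51,285.00 + $49,500.00 + $40,635.00 + $85,788.00 = $227,208.00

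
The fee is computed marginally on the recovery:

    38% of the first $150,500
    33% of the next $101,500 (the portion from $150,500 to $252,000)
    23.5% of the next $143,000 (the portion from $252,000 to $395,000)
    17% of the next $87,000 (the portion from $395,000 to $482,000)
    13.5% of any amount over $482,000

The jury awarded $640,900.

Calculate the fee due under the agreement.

First $150,500 at 38% = $57,190.00
Next $101,500 at 33% = $33,495.00
Next $143,000 at 23.5% = $33,605.00
Next $87,000 at 17% = $14,790.00
Remaining $158,900 at 13.5% = $21,451.50
Fee: $57,190.00 + $33,495.00 + $33,605.00 + $14,790.00 + $21,451.50 = $160,531.50

$160,531.50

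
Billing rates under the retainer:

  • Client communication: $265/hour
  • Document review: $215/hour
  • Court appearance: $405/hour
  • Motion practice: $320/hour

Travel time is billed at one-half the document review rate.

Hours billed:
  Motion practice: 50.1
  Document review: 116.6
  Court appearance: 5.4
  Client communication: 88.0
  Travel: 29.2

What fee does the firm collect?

$69,747.00

Client communication: 88.0 × $265 = $23,320.00
Document review: 116.6 × $215 = $25,069.00
Court appearance: 5.4 × $405 = $2,187.00
Motion practice: 50.1 × $320 = $16,032.00
Subtotal: $23,320.00 + $25,069.00 + $2,187.00 + $16,032.00 = $66,608.00
Travel: 29.2 × ($215 ÷ 2) = 29.2 × $107.50 = $3,139.00
Total: $66,608.00 + $3,139.00 = $69,747.00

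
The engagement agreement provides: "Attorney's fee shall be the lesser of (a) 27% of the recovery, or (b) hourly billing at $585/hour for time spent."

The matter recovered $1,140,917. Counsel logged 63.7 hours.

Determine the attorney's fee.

$37,264.50

(a) 27% of $1,140,917 = $308,047.59
(b) 63.7 × $585 = $37,264.50
The lesser is (b): $37,264.50.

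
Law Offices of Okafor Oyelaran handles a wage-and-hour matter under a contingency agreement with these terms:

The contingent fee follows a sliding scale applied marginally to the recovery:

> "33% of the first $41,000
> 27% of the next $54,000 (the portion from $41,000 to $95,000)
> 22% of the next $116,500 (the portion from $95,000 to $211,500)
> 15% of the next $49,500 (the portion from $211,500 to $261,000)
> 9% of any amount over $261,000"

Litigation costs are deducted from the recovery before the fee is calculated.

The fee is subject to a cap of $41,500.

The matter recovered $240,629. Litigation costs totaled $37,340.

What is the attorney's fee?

$41,500.00

Fee base (net of costs): $240,629 − $37,340 = $203,289
First $41,000 at 33% = $13,530.00
Next $54,000 at 27% = $14,580.00
Remaining $108,289 at 22% = $23,823.58
Fee: $13,530.00 + $14,580.00 + $23,823.58 = $51,933.58
$51,933.58 exceeds the $41,500 cap, so the fee is capped at $41,500.00.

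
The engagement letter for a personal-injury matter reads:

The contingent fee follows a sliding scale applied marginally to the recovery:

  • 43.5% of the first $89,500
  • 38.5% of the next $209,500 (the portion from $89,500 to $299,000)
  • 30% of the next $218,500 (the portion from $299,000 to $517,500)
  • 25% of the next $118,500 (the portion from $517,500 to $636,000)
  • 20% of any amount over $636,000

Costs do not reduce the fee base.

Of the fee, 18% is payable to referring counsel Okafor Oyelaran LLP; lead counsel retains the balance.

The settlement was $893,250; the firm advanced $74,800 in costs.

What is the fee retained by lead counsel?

Fee base is the gross recovery, $893,250; costs are reimbursed separately.
First $89,500 at 43.5% = $38,932.50
Next $209,500 at 38.5% = $80,657.50
Next $218,500 at 30% = $65,550.00
Next $118,500 at 25% = $29,625.00
Remaining $257,250 at 20% = $51,450.00
Fee: $38,932.50 + $80,657.50 + $65,550.00 + $29,625.00 + $51,450.00 = $266,215.00
Referral share: 18% of $266,215.00 = $47,918.70; lead counsel retains $266,215.00 − $47,918.70 = $218,296.30.

$218,296.30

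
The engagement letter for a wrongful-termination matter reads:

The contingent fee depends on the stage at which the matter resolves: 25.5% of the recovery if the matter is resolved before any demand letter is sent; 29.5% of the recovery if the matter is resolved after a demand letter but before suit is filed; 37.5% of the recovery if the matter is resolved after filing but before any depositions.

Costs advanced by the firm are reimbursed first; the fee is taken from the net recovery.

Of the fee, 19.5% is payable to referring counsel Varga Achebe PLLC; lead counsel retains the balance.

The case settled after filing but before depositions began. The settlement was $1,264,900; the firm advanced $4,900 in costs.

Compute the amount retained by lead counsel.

Fee base (net of costs): $1,264,900 − $4,900 = $1,260,000
The matter settled after filing but before depositions began, so the 37.5% rate applies.
$1,260,000 × 37.5% = $472,500.00
Referral share: 19.5% of $472,500.00 = $92,137.50; lead counsel retains $472,500.00 − $92,137.50 = $380,362.50.

$380,362.50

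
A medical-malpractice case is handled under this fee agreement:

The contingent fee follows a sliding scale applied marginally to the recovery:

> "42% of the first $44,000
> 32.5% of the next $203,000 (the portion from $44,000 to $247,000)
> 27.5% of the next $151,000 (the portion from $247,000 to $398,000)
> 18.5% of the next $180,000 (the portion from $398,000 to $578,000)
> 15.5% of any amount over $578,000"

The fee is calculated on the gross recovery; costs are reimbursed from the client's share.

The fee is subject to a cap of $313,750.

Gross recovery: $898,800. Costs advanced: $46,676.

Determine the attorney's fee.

$209,004.00

Fee base is the gross recovery, $898,800; costs are reimbursed separately.
First $44,000 at 42% = $18,480.00
Next $203,000 at 32.5% = $65,975.00
Next $151,000 at 27.5% = $41,525.00
Next $180,000 at 18.5% = $33,300.00
Remaining $320,800 at 15.5% = $49,724.00
Fee: $18,480.00 + $65,975.00 + $41,525.00 + $33,300.00 + $49,724.00 = $209,004.00
$209,004.00 is under the $313,750 cap.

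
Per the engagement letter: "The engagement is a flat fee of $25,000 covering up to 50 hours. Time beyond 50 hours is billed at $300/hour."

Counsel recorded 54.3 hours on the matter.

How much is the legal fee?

Flat fee: $25,000.00
Excess hours: 54.3 − 50 = 4.3
Overrun: 4.3 × $300 = $1,290.00
Total: $25,000.00 + $1,290.00 = $26,290.00

$26,290.00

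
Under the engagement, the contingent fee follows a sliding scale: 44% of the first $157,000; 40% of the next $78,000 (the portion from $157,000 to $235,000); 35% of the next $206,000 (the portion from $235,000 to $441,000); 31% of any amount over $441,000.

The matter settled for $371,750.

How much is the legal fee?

First $157,000 at 44% = $69,080.00
Next $78,000 at 40% = $31,200.00
Remaining $136,750 at 35% = $47,862.50
Fee: $69,080.00 + $31,200.00 + $47,862.50 = $148,142.50

$148,142.50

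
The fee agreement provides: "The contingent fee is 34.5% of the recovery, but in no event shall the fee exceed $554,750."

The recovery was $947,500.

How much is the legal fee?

$326,887.50

34.5% of $947,500 = $326,887.50
That is under the $554,750 cap.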